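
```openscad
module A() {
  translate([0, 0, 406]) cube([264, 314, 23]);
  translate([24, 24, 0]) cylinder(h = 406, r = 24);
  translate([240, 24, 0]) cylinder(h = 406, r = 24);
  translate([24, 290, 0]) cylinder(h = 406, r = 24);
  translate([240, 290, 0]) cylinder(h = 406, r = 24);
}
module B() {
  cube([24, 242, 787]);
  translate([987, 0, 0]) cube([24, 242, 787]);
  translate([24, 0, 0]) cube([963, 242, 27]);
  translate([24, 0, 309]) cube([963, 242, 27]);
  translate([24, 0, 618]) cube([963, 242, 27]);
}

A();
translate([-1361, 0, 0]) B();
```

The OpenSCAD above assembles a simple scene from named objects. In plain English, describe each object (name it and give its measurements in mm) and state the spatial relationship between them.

A is a four-legged stool. The seat is 264×314 mm, 23 mm thick, top at z = 429 mm. It stands on four round legs, each 48 mm in diameter, from z = 0 to the seat underside, each leg's axis is inset half a diameter from the nearest pair of seat edges (so the leg's bounding box is flush with the corner).

B is an open bookshelf. Two side panels, each 24 mm thick, 242 mm deep and 787 mm tall, stand 1011 mm apart (outside-to-outside). Between them sit 3 shelves, each 27 mm thick and 242 mm deep, spanning the full gap between the sides. The bottom shelf rests on the floor (its underside at z = 0) and the clear gap between one shelf's top and the next shelf's underside is 282 mm.

The bookshelf is on the floor beside the stool on its −x side.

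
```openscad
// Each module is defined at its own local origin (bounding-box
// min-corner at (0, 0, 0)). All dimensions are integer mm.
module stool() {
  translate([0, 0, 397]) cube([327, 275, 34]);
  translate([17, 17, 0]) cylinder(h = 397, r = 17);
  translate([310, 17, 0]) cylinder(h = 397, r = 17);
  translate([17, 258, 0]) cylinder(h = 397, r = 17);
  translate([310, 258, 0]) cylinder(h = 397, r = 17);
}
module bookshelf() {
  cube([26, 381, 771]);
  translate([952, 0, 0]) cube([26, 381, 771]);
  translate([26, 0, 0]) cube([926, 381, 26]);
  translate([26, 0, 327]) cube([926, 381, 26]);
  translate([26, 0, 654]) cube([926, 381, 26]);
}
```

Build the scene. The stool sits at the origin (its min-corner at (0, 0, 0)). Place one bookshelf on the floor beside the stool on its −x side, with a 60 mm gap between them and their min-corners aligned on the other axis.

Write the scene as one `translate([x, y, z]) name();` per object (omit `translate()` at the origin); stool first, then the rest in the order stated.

stool();
translate([-1038, 0, 0]) bookshelf();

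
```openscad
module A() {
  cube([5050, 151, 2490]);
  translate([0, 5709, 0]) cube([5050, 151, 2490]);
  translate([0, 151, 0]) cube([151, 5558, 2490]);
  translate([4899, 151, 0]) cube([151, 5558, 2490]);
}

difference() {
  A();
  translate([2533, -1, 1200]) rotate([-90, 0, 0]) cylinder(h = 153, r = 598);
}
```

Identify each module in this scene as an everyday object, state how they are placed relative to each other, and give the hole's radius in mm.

The subtracted cylinder has r = 598 mm.

A is a house frame. The house frame has a circular hole through its front wall. The hole's radius is 598 mm.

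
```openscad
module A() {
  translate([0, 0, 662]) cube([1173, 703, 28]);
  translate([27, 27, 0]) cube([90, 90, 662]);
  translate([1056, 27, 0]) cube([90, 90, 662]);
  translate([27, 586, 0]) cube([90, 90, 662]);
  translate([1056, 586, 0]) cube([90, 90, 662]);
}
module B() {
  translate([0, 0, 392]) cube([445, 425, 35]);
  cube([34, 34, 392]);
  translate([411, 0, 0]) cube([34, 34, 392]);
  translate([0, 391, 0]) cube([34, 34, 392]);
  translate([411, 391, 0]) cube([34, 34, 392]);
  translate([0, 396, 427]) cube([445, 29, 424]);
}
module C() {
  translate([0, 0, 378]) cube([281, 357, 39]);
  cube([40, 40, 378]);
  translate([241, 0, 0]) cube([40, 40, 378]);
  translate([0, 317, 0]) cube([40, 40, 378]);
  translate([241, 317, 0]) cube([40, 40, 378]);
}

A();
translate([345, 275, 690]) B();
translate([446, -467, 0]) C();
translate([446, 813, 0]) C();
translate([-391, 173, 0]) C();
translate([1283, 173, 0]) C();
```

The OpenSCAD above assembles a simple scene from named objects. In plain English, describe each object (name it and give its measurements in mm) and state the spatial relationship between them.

A is a rectangular dining table. The top is 1173×703×28 mm with its upper surface at z = 690 mm. It stands on four 90×90 mm square legs, each inset 27 mm from the nearest pair of top edges, running from the floor to the underside of the top.

B is a chair. The seat is a 445×425×35 mm slab with its top at z = 427 mm, on four 34×34 mm corner legs (flush with the seat edges, standing on z = 0). A flat backrest 29 mm thick, 424 mm tall, spans the full seat width and rises from the seat top along its +y edge, rear face flush with the rear of the seat.

C is a four-legged stool. The seat is 281×357 mm, 39 mm thick, top at z = 417 mm. It stands on four square legs, each 40×40 mm in cross-section, from z = 0 to the seat underside, each flush with a corner of the seat.

The chair is on top of the table. Four stools sit around the table at the −y, +y, −x, +x sides.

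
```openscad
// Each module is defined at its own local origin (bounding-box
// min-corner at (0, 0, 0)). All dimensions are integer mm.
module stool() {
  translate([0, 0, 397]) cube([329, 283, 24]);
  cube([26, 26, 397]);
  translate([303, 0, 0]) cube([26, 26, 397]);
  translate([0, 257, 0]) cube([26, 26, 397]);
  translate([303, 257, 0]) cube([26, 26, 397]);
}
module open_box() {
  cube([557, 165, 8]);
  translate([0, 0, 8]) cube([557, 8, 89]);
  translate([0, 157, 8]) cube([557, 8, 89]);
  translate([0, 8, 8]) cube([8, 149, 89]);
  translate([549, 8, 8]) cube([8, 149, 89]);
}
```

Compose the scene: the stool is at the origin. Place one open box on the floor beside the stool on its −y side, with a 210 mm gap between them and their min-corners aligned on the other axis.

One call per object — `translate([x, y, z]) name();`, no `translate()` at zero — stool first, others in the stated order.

stool();
translate([0, -375, 0]) open_box();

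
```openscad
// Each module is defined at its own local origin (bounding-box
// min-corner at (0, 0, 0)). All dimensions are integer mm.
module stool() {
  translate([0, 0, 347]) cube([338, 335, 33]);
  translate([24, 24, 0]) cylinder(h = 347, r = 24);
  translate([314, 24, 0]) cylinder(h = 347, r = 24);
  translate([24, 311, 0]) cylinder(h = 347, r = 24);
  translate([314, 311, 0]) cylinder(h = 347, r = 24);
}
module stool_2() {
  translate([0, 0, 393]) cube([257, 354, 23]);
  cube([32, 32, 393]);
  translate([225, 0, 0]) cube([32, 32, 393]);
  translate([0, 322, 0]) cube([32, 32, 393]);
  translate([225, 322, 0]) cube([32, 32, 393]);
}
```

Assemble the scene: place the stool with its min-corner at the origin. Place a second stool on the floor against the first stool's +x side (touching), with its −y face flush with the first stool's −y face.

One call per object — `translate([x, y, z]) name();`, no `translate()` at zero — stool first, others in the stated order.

stool();
translate([338, 0, 0]) stool_2();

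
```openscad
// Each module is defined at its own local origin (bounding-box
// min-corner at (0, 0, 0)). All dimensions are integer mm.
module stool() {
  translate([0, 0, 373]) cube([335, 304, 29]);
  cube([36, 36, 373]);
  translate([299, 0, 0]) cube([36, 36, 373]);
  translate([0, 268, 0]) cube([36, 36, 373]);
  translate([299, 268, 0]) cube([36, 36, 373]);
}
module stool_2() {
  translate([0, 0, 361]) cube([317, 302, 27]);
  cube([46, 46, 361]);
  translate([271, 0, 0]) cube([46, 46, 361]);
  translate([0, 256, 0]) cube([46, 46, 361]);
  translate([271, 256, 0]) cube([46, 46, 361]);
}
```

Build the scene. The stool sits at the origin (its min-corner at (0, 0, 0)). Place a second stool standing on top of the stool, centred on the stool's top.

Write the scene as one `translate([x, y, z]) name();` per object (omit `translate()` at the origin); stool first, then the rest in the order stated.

stool();
translate([9, 1, 402]) stool_2();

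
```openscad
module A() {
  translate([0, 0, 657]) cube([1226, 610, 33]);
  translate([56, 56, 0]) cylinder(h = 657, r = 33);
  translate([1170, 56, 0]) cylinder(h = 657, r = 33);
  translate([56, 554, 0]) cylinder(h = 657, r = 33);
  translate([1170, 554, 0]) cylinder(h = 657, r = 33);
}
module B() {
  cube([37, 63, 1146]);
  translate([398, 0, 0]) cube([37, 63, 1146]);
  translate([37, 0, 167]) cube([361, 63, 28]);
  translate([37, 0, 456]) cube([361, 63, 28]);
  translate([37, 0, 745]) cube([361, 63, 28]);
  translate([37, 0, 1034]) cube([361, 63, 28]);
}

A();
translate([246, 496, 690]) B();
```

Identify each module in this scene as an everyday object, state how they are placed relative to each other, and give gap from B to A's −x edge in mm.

The ladder's min-x is at 246; the table's min-x is 0; gap = 246 mm.

A is a table. B is a ladder. The ladder is on top of the table. The gap from the ladder to the table's −x edge is 246 mm.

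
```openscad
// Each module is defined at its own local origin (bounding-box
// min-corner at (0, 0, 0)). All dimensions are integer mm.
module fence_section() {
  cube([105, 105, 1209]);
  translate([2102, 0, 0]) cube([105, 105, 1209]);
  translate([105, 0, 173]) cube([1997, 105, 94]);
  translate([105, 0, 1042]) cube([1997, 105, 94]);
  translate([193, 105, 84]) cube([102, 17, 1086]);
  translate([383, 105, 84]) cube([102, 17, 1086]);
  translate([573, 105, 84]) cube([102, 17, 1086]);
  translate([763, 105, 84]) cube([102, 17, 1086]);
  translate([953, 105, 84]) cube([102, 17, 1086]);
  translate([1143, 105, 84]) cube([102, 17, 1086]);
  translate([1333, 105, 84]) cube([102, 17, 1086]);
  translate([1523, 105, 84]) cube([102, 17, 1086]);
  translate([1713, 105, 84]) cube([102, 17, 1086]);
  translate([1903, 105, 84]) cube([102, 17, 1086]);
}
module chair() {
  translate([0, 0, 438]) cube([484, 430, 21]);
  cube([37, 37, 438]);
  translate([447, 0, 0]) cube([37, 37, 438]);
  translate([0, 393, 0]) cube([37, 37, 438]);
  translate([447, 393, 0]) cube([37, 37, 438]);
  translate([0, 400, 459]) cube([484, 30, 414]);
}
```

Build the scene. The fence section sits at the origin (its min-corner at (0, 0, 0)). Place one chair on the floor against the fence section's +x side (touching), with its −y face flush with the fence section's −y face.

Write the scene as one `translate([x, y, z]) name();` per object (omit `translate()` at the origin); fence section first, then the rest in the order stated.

fence_section();
translate([2207, 0, 0]) chair();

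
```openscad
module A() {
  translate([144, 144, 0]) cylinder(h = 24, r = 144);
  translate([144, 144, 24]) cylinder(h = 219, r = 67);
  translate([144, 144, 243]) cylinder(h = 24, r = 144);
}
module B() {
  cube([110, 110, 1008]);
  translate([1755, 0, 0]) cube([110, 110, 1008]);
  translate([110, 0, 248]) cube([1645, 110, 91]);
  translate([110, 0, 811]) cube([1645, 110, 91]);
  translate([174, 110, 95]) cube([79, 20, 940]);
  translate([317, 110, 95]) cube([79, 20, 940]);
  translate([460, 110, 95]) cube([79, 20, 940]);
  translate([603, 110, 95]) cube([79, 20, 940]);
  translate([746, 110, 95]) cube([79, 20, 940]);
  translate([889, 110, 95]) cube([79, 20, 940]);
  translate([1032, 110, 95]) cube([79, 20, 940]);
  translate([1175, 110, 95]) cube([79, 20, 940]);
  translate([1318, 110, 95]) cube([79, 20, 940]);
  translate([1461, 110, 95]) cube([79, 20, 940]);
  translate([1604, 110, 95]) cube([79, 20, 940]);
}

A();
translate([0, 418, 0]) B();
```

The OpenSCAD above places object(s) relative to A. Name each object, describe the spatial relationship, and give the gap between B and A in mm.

A is a spool. B is a fence section. The fence section is on the floor beside the spool on its +y side. The gap between the fence section and the spool is 130 mm.

The fence section's nearest face is 130 mm from the spool's +y face.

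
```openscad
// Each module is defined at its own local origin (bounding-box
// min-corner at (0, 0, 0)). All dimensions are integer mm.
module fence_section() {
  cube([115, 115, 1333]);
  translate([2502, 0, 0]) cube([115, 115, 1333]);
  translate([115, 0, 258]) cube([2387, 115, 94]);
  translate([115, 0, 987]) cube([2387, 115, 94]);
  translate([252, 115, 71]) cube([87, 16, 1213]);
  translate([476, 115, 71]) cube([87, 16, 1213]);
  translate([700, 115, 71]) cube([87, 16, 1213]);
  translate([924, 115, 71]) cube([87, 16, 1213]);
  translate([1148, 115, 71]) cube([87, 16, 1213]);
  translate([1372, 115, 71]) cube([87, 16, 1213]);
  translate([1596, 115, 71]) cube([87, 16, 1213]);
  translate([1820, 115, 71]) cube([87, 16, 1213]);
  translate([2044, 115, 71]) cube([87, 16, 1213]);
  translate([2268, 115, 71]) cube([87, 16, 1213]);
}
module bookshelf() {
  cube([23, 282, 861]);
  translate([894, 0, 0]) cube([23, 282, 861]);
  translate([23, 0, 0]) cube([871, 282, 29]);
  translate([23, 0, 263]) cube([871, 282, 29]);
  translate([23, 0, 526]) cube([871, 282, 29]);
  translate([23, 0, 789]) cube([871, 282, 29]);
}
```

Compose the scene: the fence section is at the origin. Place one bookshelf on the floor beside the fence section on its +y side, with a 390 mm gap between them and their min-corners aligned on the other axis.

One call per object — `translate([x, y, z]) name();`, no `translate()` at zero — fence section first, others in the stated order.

fence_section();
translate([0, 521, 0]) bookshelf();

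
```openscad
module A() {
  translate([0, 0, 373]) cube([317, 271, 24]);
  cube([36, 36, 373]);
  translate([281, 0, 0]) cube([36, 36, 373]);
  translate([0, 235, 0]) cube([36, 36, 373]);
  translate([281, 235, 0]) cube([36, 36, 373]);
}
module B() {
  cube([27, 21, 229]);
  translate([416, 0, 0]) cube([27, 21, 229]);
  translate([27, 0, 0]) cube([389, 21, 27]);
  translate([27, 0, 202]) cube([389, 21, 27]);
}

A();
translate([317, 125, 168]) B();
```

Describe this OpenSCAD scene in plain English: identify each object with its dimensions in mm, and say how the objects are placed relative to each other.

A is a simple wooden stool: a rectangular seat 317 mm (x) by 271 mm (y), 24 mm thick, top face at z = 397 mm, on four square legs, each 36×36 mm in cross-section. The legs rest on z = 0, each flush with a corner of the seat.

B is a picture frame with a 389×175 mm rectangular opening (x by z) and a uniform 27 mm border on every side. Frame depth is 21 mm along y. It is built from two vertical stiles running the full outside height and two horizontal rails spanning the gap between the stiles.

The picture frame is beside the stool with their tops flush at z = 397.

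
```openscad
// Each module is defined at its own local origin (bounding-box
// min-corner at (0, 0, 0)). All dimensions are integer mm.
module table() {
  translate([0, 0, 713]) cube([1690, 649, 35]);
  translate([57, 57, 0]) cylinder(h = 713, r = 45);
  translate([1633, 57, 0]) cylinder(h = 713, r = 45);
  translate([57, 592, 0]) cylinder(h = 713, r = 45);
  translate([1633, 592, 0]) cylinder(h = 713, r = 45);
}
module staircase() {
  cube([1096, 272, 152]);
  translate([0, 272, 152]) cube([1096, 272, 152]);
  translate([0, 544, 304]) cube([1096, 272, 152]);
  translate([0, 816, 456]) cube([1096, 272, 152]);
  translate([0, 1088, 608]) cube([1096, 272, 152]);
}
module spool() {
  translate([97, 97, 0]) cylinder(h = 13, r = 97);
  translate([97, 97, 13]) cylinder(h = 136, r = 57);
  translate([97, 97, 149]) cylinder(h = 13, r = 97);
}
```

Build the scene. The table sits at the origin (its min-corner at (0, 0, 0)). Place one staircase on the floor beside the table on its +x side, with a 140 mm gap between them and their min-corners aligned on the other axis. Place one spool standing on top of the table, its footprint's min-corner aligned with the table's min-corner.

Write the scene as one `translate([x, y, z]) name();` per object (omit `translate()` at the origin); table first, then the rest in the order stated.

table();
translate([1830, 0, 0]) staircase();
translate([0, 0, 748]) spool();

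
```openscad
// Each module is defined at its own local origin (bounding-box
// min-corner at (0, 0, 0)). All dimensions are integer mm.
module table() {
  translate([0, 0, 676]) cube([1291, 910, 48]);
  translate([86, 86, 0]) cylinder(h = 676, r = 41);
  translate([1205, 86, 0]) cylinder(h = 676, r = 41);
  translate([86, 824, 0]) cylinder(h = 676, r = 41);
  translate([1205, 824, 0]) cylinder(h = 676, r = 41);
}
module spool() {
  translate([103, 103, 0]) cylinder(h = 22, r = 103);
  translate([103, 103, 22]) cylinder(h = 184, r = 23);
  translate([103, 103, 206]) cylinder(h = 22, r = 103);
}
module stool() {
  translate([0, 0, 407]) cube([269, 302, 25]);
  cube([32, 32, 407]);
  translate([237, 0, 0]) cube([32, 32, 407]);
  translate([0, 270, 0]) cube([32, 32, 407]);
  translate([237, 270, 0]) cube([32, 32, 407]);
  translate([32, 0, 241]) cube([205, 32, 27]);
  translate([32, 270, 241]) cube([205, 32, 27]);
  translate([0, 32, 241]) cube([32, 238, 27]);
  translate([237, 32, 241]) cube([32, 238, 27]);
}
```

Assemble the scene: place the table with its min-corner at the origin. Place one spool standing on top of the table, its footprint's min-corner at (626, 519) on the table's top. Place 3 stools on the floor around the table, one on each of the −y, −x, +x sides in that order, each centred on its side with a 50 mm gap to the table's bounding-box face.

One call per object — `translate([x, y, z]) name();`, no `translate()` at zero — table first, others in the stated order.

table();
translate([626, 519, 724]) spool();
translate([511, -352, 0]) stool();
translate([-319, 304, 0]) stool();
translate([1341, 304, 0]) stool();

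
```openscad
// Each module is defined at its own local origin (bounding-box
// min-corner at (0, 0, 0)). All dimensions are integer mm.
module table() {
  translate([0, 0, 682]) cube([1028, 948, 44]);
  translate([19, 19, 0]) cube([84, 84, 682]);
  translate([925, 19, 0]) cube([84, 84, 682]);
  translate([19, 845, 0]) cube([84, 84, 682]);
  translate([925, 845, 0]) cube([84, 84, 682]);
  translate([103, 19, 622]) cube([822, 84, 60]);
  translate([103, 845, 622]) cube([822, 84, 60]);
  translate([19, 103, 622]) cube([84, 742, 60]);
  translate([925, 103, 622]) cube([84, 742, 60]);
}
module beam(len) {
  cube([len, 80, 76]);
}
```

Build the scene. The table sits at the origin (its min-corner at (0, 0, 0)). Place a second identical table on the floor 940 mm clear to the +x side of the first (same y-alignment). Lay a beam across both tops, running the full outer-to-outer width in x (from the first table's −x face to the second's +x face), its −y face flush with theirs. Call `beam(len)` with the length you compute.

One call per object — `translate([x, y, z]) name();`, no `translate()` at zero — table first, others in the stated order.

table();
translate([1968, 0, 0]) table();
translate([0, 0, 726]) beam(2996);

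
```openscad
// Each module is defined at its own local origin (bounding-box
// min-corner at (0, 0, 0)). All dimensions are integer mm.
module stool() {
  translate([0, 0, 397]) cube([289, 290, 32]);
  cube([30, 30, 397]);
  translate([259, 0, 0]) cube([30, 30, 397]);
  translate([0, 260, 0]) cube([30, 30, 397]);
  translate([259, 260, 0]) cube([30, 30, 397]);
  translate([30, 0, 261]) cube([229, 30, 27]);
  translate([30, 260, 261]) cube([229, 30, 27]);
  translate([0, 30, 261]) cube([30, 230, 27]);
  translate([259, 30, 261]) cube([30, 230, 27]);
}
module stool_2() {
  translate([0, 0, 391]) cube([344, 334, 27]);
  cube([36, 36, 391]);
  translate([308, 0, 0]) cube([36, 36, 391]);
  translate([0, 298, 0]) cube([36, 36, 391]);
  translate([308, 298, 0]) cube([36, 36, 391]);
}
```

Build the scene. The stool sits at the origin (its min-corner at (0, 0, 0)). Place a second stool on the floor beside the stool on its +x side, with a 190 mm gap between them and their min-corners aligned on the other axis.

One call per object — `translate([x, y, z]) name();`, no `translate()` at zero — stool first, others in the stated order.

stool();
translate([479, 0, 0]) stool_2();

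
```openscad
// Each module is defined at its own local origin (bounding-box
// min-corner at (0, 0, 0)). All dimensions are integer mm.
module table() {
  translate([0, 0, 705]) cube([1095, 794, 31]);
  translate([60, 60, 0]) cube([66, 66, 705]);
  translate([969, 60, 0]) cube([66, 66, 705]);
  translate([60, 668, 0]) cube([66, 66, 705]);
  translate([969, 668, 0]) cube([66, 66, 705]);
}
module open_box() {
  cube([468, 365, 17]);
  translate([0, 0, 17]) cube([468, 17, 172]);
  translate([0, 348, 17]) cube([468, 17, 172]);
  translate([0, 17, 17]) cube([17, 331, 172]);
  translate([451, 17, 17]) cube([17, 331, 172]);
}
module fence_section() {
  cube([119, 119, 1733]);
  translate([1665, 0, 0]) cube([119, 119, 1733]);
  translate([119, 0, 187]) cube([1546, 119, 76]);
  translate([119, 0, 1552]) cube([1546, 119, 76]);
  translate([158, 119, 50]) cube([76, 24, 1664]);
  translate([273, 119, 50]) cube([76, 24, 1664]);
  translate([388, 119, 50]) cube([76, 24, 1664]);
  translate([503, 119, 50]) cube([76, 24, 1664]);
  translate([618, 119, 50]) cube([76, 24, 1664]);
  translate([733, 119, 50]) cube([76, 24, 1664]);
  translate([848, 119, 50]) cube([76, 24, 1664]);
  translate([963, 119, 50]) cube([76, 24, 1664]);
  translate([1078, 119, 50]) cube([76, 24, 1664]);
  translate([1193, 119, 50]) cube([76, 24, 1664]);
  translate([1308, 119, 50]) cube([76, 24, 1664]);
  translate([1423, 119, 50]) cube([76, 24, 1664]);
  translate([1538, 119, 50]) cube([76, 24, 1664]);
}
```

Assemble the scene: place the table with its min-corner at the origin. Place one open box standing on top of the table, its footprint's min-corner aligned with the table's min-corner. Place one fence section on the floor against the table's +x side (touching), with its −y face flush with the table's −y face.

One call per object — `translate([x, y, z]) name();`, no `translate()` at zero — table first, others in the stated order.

table();
translate([0, 0, 736]) open_box();
translate([1095, 0, 0]) fence_section();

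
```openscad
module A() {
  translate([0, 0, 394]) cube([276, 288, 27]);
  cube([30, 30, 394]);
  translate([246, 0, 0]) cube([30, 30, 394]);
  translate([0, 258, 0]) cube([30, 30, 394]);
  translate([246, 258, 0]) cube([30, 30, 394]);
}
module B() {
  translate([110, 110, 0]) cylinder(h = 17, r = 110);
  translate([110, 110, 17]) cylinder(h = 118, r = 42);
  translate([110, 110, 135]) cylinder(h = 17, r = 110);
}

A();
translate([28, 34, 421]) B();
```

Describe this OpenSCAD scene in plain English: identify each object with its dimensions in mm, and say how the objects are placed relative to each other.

A is a four-legged stool. The seat is 276×288 mm, 27 mm thick, top at z = 421 mm. It stands on four square legs, each 30×30 mm in cross-section, from z = 0 to the seat underside, each flush with a corner of the seat.

B is a spool: two coaxial disc flanges of radius 110 mm and thickness 17 mm, joined by a core cylinder of radius 42 mm and height 118 mm. The lower flange rests on z = 0 and the three cylinders share a vertical axis.

The spool is on top of the stool, centred.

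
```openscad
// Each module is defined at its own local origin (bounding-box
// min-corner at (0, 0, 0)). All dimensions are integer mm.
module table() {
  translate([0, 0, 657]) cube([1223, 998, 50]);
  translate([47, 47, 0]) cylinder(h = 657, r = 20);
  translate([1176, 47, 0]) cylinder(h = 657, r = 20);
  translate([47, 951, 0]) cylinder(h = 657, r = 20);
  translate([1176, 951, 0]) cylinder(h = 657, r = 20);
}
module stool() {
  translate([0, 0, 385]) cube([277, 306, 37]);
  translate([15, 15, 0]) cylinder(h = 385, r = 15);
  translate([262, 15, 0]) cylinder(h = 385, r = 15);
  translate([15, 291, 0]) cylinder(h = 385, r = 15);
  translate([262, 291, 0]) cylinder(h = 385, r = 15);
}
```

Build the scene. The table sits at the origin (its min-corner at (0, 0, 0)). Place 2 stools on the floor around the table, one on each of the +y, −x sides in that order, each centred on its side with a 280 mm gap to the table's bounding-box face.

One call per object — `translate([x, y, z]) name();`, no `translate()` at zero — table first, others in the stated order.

table();
translate([473, 1278, 0]) stool();
translate([-557, 346, 0]) stool();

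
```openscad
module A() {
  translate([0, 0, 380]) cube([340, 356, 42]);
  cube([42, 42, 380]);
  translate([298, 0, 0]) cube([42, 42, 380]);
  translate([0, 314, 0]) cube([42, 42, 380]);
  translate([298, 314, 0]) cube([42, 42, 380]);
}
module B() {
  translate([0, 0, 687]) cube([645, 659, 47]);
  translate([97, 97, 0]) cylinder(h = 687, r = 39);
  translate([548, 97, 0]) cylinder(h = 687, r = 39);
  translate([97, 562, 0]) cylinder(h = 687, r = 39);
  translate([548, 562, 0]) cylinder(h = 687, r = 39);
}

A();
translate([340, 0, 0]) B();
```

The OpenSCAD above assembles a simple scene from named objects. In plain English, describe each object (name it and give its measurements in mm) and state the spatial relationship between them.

A is a simple wooden stool: a rectangular seat 340 mm (x) by 356 mm (y), 42 mm thick, top face at z = 422 mm, on four square legs, each 42×42 mm in cross-section. The legs rest on z = 0, each flush with a corner of the seat.

B is a table with a 645×659 mm rectangular top, 47 mm thick, top surface at z = 734 mm, supported by four round legs of 78 mm diameter, each leg's bounding box inset 58 mm from the nearest pair of top edges, running from the floor.

The table is against the stool's +x side, with their −y faces flush.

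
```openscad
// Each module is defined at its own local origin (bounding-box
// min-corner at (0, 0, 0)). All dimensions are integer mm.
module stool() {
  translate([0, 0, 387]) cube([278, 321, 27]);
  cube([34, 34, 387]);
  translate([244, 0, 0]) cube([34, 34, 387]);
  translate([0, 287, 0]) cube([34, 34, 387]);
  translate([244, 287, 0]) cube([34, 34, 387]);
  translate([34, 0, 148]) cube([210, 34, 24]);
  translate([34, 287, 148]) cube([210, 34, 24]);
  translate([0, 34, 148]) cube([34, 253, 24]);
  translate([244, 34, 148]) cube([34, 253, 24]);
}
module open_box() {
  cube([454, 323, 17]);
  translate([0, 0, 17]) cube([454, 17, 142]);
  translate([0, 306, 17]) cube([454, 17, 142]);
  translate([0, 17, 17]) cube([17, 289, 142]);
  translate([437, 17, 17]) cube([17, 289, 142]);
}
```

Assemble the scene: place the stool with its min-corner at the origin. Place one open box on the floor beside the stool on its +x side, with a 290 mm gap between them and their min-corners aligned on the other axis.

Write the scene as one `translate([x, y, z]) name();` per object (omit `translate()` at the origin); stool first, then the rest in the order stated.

stool();
translate([568, 0, 0]) open_box();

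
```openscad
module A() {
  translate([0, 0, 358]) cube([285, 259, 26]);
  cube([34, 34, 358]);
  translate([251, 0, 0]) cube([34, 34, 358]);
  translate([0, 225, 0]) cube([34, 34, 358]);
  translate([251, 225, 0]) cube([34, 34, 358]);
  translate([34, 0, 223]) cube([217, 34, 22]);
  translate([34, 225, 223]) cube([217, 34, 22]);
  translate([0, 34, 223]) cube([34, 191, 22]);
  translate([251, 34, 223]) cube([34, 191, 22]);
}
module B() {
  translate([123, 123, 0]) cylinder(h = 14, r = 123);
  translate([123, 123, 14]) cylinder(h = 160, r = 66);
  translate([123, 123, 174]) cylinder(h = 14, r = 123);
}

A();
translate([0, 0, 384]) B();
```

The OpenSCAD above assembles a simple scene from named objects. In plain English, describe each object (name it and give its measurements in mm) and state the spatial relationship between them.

A is a simple wooden stool: a rectangular seat 285 mm (x) by 259 mm (y), 26 mm thick, top face at z = 384 mm, on four square legs, each 34×34 mm in cross-section. The legs rest on z = 0, each flush with a corner of the seat. Four stretchers, 34 mm wide and 22 mm tall, connect adjacent legs with their undersides at z = 223 mm, each running between the inner faces of the legs it joins and aligned with the legs' outer faces on the other axis.

B is a spool: two coaxial disc flanges of radius 123 mm and thickness 14 mm, joined by a core cylinder of radius 66 mm and height 160 mm. The lower flange rests on z = 0 and the three cylinders share a vertical axis.

The spool is on top of the stool.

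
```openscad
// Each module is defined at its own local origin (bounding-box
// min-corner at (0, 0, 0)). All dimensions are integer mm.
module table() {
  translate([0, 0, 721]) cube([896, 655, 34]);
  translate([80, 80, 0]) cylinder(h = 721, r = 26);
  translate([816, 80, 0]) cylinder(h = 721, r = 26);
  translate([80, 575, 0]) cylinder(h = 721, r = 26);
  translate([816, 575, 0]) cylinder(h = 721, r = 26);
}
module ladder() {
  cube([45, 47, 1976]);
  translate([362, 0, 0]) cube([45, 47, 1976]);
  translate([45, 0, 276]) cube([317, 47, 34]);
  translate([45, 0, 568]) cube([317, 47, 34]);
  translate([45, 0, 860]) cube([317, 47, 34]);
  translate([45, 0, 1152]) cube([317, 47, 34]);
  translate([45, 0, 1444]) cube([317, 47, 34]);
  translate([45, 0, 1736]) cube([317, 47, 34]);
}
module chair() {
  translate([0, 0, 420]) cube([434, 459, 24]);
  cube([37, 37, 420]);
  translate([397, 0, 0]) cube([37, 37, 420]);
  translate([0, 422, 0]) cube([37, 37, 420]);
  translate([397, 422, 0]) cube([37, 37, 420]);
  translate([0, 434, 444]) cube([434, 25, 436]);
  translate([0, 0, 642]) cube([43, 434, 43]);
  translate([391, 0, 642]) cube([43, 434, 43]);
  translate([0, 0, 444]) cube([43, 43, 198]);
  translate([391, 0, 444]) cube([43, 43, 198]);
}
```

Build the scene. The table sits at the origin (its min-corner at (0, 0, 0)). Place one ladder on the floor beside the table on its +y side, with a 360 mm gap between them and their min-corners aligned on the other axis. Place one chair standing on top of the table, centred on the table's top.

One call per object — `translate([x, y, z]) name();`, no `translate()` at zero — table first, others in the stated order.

table();
translate([0, 1015, 0]) ladder();
translate([231, 98, 755]) chair();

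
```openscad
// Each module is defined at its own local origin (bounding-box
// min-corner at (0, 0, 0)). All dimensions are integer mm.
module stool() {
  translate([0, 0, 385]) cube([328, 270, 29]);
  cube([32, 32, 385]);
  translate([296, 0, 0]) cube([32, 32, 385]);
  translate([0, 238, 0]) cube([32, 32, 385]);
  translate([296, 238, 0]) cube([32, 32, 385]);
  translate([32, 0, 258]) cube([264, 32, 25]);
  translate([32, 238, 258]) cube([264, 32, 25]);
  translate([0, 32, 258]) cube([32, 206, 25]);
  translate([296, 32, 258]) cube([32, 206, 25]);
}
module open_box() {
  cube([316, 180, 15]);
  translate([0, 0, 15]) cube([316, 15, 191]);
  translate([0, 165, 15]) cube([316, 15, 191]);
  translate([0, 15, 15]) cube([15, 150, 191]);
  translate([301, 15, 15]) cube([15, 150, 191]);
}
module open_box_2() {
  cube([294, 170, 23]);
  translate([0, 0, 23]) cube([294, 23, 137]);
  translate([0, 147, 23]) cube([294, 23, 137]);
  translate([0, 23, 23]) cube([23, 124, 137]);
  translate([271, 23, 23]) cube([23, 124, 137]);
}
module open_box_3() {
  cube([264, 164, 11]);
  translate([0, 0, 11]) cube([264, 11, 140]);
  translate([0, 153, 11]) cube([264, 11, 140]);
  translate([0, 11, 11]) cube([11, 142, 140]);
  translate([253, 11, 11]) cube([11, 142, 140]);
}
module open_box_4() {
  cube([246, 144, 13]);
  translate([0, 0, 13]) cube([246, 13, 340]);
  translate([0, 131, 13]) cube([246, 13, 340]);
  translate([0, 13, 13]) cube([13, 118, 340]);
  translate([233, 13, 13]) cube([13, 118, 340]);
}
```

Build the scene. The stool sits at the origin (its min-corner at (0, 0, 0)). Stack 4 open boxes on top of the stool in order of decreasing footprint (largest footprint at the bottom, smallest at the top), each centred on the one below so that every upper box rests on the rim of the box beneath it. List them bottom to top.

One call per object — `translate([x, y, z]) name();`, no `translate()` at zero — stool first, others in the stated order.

stool();
translate([6, 45, 414]) open_box();
translate([17, 50, 620]) open_box_2();
translate([32, 53, 780]) open_box_3();
translate([41, 63, 931]) open_box_4();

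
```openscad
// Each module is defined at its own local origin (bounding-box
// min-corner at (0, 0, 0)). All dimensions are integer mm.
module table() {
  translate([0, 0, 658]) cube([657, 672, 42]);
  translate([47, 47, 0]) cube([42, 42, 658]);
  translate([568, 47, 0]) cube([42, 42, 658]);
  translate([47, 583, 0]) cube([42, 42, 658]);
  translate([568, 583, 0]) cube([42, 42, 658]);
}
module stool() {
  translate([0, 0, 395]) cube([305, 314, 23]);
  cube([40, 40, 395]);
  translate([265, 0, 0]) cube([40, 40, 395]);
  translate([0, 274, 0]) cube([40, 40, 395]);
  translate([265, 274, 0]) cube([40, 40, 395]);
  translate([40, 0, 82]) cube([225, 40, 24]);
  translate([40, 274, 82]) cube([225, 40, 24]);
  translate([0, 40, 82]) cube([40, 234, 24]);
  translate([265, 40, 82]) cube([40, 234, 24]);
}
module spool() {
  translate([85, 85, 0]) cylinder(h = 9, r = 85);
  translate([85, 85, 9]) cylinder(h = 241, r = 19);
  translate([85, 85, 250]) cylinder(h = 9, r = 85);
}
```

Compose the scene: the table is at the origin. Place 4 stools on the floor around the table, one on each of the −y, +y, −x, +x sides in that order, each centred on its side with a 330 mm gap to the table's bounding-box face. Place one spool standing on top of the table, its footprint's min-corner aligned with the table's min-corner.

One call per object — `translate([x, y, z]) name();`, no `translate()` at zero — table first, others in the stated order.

table();
translate([176, -644, 0]) stool();
translate([176, 1002, 0]) stool();
translate([-635, 179, 0]) stool();
translate([987, 179, 0]) stool();
translate([0, 0, 700]) spool();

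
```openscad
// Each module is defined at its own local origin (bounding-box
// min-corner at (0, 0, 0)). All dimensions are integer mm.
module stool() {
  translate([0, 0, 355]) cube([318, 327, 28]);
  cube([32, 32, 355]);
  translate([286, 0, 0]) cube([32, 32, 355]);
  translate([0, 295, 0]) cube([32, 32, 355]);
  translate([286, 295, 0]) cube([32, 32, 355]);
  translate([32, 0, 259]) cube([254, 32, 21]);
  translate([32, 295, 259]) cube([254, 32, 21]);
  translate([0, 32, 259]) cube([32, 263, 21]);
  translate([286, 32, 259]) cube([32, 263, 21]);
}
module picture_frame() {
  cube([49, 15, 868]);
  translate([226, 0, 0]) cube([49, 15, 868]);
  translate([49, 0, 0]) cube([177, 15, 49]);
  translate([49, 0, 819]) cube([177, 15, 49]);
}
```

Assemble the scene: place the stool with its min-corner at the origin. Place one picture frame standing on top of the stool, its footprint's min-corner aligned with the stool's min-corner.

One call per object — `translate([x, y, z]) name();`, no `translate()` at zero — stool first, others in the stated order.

stool();
translate([0, 0, 383]) picture_frame();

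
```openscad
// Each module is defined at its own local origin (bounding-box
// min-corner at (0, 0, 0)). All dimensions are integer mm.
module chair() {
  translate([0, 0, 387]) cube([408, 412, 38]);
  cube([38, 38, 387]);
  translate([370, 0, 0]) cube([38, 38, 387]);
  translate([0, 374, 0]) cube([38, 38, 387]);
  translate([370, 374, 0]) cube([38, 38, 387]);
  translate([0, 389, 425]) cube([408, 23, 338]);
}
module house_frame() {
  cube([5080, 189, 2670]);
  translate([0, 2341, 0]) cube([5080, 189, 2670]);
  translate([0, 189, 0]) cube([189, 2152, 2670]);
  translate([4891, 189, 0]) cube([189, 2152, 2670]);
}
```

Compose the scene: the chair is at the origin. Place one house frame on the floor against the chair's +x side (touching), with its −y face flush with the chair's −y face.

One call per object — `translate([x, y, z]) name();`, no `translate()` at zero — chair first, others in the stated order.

chair();
translate([408, 0, 0]) house_frame();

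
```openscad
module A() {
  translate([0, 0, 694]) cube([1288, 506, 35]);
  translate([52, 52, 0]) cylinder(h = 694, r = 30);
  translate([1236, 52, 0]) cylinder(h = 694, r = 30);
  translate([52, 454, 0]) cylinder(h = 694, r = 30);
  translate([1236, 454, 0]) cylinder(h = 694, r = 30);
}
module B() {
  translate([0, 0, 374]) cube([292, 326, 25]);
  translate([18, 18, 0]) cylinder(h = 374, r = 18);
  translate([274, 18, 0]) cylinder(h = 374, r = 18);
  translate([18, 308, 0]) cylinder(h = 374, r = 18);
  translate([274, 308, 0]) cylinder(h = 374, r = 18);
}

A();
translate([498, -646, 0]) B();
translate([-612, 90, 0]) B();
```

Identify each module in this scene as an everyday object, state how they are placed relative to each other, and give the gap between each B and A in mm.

A is a table. B is a stool. Two stools sit around the table at the −y, −x sides. The gap between each stool and the table is 320 mm.

Each stool's nearest face is 320 mm from the table's bounding box.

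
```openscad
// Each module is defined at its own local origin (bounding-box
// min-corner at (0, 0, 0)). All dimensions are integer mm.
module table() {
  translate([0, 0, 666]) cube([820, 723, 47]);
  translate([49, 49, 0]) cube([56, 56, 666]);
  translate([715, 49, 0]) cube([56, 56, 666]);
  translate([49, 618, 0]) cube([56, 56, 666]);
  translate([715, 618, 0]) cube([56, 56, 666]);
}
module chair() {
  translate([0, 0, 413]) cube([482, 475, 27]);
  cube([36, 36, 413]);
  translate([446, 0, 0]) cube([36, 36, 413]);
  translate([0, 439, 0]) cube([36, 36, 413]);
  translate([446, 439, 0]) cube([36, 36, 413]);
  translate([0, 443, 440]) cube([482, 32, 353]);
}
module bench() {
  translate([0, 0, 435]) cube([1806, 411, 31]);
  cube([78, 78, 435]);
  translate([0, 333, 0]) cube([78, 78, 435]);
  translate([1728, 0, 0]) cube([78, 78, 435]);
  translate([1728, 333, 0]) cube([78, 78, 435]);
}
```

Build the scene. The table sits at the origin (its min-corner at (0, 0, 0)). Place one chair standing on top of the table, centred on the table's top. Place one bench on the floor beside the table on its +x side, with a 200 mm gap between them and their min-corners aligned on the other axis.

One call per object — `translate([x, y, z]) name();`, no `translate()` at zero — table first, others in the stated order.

table();
translate([169, 124, 713]) chair();
translate([1020, 0, 0]) bench();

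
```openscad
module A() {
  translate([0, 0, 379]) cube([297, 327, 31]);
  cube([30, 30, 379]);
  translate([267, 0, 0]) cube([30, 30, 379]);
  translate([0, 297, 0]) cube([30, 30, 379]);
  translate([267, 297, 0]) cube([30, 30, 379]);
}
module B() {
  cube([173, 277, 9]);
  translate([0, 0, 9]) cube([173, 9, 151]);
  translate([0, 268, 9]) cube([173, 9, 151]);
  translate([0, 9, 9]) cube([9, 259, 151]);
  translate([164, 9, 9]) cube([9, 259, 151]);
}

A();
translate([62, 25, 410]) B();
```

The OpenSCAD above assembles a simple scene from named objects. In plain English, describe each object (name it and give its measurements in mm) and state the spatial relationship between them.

A is a four-legged stool. The seat is 297×327 mm, 31 mm thick, top at z = 410 mm. It stands on four square legs, each 30×30 mm in cross-section, from z = 0 to the seat underside, each flush with a corner of the seat.

B is an open storage box with external size 173×277×160 mm and wall thickness 9 mm (the base is also 9 mm thick). The base covers the whole footprint; the four walls stand on the base, with the y-facing walls full-width and the x-facing walls fitting between their inner faces.

The open box is on top of the stool, centred.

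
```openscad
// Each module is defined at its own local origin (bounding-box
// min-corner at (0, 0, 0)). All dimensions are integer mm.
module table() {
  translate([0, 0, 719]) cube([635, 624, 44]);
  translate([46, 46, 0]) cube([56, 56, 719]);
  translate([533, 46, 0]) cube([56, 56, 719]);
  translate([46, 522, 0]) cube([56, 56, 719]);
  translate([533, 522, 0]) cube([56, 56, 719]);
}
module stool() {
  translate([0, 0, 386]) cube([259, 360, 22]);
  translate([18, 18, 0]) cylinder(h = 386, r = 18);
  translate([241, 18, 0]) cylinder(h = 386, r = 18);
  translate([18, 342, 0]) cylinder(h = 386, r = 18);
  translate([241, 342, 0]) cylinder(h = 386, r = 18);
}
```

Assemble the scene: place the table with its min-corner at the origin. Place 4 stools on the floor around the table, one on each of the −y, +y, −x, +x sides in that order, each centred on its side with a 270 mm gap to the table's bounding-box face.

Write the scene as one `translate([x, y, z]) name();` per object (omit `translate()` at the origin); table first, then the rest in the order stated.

table();
translate([188, -630, 0]) stool();
translate([188, 894, 0]) stool();
translate([-529, 132, 0]) stool();
translate([905, 132, 0]) stool();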